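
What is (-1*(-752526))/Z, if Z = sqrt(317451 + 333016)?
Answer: 752526*sqrt(650467)/650467 ≈ 933.06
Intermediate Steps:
Z = sqrt(650467) ≈ 806.52
(-1*(-752526))/Z = (-1*(-752526))/(sqrt(650467)) = 752526*(sqrt(650467)/650467) = 752526*sqrt(650467)/650467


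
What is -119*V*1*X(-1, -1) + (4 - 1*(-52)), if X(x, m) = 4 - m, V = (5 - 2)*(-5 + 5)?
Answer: 56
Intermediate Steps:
V = 0 (V = 3*0 = 0)
-119*V*1*X(-1, -1) + (4 - 1*(-52)) = -119*0*1*(4 - 1*(-1)) + (4 - 1*(-52)) = -0*(4 + 1) + (4 + 52) = -0*5 + 56 = -119*0 + 56 = 0 + 56 = 56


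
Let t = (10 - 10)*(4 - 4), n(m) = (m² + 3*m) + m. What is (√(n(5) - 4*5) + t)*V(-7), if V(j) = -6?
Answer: -30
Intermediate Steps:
n(m) = m² + 4*m
t = 0 (t = 0*0 = 0)
(√(n(5) - 4*5) + t)*V(-7) = (√(5*(4 + 5) - 4*5) + 0)*(-6) = (√(5*9 - 20) + 0)*(-6) = (√(45 - 20) + 0)*(-6) = (√25 + 0)*(-6) = (5 + 0)*(-6) = 5*(-6) = -30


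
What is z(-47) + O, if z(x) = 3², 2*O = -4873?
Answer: -4855/2 ≈ -2427.5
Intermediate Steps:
O = -4873/2 (O = (½)*(-4873) = -4873/2 ≈ -2436.5)
z(x) = 9
z(-47) + O = 9 - 4873/2 = -4855/2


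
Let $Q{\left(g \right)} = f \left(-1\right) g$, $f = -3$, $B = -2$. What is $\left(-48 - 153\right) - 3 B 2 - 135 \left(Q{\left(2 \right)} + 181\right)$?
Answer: $-27657$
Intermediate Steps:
$Q{\left(g \right)} = 3 g$ ($Q{\left(g \right)} = \left(-3\right) \left(-1\right) g = 3 g$)
$\left(-48 - 153\right) - 3 B 2 - 135 \left(Q{\left(2 \right)} + 181\right) = \left(-48 - 153\right) \left(-3\right) \left(-2\right) 2 - 135 \left(3 \cdot 2 + 181\right) = - 201 \cdot 6 \cdot 2 - 135 \left(6 + 181\right) = \left(-201\right) 12 - 135 \cdot 187 = -2412 - 25245 = -27657$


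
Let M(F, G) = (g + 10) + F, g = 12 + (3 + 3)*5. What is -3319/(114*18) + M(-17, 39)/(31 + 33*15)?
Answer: -836987/539676 ≈ -1.5509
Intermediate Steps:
g = 42 (g = 12 + 6*5 = 12 + 30 = 42)
M(F, G) = 52 + F (M(F, G) = (42 + 10) + F = 52 + F)
-3319/(114*18) + M(-17, 39)/(31 + 33*15) = -3319/(114*18) + (52 - 17)/(31 + 33*15) = -3319/2052 + 35/(31 + 495) = -3319*1/2052 + 35/526 = -3319/2052 + 35*(1/526) = -3319/2052 + 35/526 = -836987/539676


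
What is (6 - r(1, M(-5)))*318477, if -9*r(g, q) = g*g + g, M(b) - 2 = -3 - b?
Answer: 5944904/3 ≈ 1.9816e+6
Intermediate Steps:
M(b) = -1 - b (M(b) = 2 + (-3 - b) = -1 - b)
r(g, q) = -g/9 - g²/9 (r(g, q) = -(g*g + g)/9 = -(g² + g)/9 = -(g + g²)/9 = -g/9 - g²/9)
(6 - r(1, M(-5)))*318477 = (6 - (-1)*(1 + 1)/9)*318477 = (6 - (-1)*2/9)*318477 = (6 - 1*(-2/9))*318477 = (6 + 2/9)*318477 = (56/9)*318477 = 5944904/3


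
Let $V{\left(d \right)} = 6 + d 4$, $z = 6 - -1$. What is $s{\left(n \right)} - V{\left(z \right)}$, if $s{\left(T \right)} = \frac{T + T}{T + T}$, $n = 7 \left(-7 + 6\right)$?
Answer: $-33$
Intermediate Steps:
$z = 7$ ($z = 6 + 1 = 7$)
$V{\left(d \right)} = 6 + 4 d$
$n = -7$ ($n = 7 \left(-1\right) = -7$)
$s{\left(T \right)} = 1$ ($s{\left(T \right)} = \frac{2 T}{2 T} = 2 T \frac{1}{2 T} = 1$)
$s{\left(n \right)} - V{\left(z \right)} = 1 - \left(6 + 4 \cdot 7\right) = 1 - \left(6 + 28\right) = 1 - 34 = -33$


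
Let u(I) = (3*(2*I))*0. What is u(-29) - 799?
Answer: -799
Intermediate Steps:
u(I) = 0 (u(I) = (6*I)*0 = 0)
u(-29) - 799 = 0 - 799 = -799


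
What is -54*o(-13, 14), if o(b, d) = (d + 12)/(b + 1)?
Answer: 117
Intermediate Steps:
o(b, d) = (12 + d)/(1 + b)
-54*o(-13, 14) = -54*(12 + 14)/(1 - 13) = -54*26/(-12) = -(-9)*26/2 = -54*(-13/6) = 117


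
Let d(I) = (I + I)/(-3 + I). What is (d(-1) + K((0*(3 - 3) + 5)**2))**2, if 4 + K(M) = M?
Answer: 1849/4 ≈ 462.25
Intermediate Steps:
d(I) = 2*I/(-3 + I) (d(I) = (2*I)/(-3 + I) = 2*I/(-3 + I))
K(M) = -4 + M
(d(-1) + K((0*(3 - 3) + 5)**2))**2 = (2*(-1)/(-3 - 1) + (-4 + (0*(3 - 3) + 5)**2))**2 = (2*(-1)/(-4) + (-4 + (0*0 + 5)**2))**2 = (2*(-1)*(-1/4) + (-4 + (0 + 5)**2))**2 = (1/2 + (-4 + 5**2))**2 = (1/2 + (-4 + 25))**2 = (1/2 + 21)**2 = (43/2)**2 = 1849/4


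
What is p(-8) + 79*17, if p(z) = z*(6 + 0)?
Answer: 1295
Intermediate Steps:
p(z) = 6*z (p(z) = z*6 = 6*z)
p(-8) + 79*17 = 6*(-8) + 79*17 = -48 + 1343 = 1295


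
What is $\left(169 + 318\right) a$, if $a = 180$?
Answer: $87660$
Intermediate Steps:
$\left(169 + 318\right) a = \left(169 + 318\right) 180 = 487 \cdot 180 = 87660$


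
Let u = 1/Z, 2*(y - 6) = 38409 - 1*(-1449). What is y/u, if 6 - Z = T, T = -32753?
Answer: 653050665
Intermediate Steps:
y = 19935 (y = 6 + (38409 - 1*(-1449))/2 = 6 + (38409 + 1449)/2 = 6 + (½)*39858 = 6 + 19929 = 19935)
Z = 32759 (Z = 6 - 1*(-32753) = 6 + 32753 = 32759)
u = 1/32759 ≈ 3.0526e-5
y/u = 19935/(1/32759) = 19935*32759 = 653050665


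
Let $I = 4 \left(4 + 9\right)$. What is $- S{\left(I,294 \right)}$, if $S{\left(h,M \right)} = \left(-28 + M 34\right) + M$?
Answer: $-10262$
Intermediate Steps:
$I = 52$ ($I = 4 \cdot 13 = 52$)
$S{\left(h,M \right)} = -28 + 35 M$ ($S{\left(h,M \right)} = \left(-28 + 34 M\right) + M = -28 + 35 M$)
$- S{\left(I,294 \right)} = - (-28 + 35 \cdot 294) = - (-28 + 10290) = \left(-1\right) 10262 = -10262$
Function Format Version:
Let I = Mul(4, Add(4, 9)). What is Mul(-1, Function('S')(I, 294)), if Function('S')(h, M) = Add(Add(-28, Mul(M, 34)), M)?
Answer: -10262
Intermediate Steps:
I = 52 (I = Mul(4, 13) = 52)
Function('S')(h, M) = Add(-28, Mul(35, M)) (Function('S')(h, M) = Add(Add(-28, Mul(34, M)), M) = Add(-28, Mul(35, M)))
Mul(-1, Function('S')(I, 294)) = Mul(-1, Add(-28, Mul(35, 294))) = Mul(-1, Add(-28, 10290)) = Mul(-1, 10262) = -10262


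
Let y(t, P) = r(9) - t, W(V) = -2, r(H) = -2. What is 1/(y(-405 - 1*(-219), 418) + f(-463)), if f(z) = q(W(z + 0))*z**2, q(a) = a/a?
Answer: 1/214553 ≈ 4.6609e-6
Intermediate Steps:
q(a) = 1
y(t, P) = -2 - t
f(z) = z**2 (f(z) = 1*z**2 = z**2)
1/(y(-405 - 1*(-219), 418) + f(-463)) = 1/((-2 - (-405 - 1*(-219))) + (-463)**2) = 1/((-2 - (-405 + 219)) + 214369) = 1/((-2 - 1*(-186)) + 214369) = 1/((-2 + 186) + 214369) = 1/(184 + 214369) = 1/214553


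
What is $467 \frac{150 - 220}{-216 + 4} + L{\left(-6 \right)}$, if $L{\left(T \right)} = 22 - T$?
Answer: $\frac{19313}{106} \approx 182.2$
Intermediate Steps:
$467 \frac{150 - 220}{-216 + 4} + L{\left(-6 \right)} = 467 \frac{150 - 220}{-216 + 4} + \left(22 - -6\right) = 467 \left(- \frac{70}{-212}\right) + \left(22 + 6\right) = 467 \left(\left(-70\right) \left(- \frac{1}{212}\right)\right) + 28 = 467 \cdot \frac{35}{106} + 28 = \frac{16345}{106} + 28 = \frac{19313}{106}$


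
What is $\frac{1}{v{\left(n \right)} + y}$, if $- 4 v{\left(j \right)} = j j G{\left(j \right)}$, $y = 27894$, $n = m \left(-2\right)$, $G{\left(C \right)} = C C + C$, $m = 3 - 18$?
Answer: $- \frac{1}{181356} \approx -5.514 \cdot 10^{-6}$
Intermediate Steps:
$m = -15$
$G{\left(C \right)} = C + C^{2}$ ($G{\left(C \right)} = C^{2} + C = C + C^{2}$)
$n = 30$ ($n = \left(-15\right) \left(-2\right) = 30$)
$v{\left(j \right)} = - \frac{j^{3} \left(1 + j\right)}{4}$ ($v{\left(j \right)} = - \frac{j j j \left(1 + j\right)}{4} = - \frac{j^{2} j \left(1 + j\right)}{4} = - \frac{j^{3} \left(1 + j\right)}{4}$)
$\frac{1}{v{\left(n \right)} + y} = \frac{1}{\frac{30^{3} \left(-1 - 30\right)}{4} + 27894} = \frac{1}{\frac{1}{4} \cdot 27000 \left(-1 - 30\right) + 27894} = \frac{1}{\frac{1}{4} \cdot 27000 \left(-31\right) + 27894} = \frac{1}{-209250 + 27894} = \frac{1}{-181356} = - \frac{1}{181356}$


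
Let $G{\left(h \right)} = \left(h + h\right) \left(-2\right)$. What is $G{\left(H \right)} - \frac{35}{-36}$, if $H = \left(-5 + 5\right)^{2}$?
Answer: $\frac{35}{36} \approx 0.97222$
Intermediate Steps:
$H = 0$ ($H = 0^{2} = 0$)
$G{\left(h \right)} = - 4 h$ ($G{\left(h \right)} = 2 h \left(-2\right) = - 4 h$)
$G{\left(H \right)} - \frac{35}{-36} = \left(-4\right) 0 - \frac{35}{-36} = 0 - - \frac{35}{36} = 0 + \frac{35}{36} = \frac{35}{36}$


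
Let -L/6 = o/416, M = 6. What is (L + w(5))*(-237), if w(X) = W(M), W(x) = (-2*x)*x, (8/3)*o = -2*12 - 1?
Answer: 28341171/1664 ≈ 17032.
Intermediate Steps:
o = -75/8 (o = 3*(-2*12 - 1)/8 = 3*(-24 - 1)/8 = (3/8)*(-25) = -75/8 ≈ -9.3750)
W(x) = -2*x²
w(X) = -72 (w(X) = -2*6² = -2*36 = -72)
L = 225/1664 (L = -(-225)/(4*416) = -6*(-75/3328) = 225/1664 ≈ 0.13522)
(L + w(5))*(-237) = (225/1664 - 72)*(-237) = -119583/1664*(-237) = 28341171/1664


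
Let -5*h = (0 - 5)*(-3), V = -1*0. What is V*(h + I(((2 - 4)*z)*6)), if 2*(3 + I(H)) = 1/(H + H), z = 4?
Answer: 0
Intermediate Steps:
V = 0
I(H) = -3 + 1/(4*H) (I(H) = -3 + 1/(2*(H + H)) = -3 + 1/(2*((2*H))) = -3 + (1/(2*H))/2 = -3 + 1/(4*H))
h = -3 (h = -(0 - 5)*(-3)/5 = -(-1)*(-3) = -1/5*15 = -3)
V*(h + I(((2 - 4)*z)*6)) = 0*(-3 + (-3 + 1/(4*((((2 - 4)*4)*6))))) = 0*(-3 + (-3 + 1/(4*((-2*4*6))))) = 0*(-3 + (-3 + 1/(4*((-8*6))))) = 0*(-3 + (-3 + (1/4)/(-48))) = 0*(-3 + (-3 + (1/4)*(-1/48))) = 0*(-3 + (-3 - 1/192)) = 0*(-3 - 577/192) = 0*(-1153/192) = 0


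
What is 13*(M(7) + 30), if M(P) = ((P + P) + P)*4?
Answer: 1482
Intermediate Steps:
M(P) = 12*P (M(P) = (2*P + P)*4 = (3*P)*4 = 12*P)
13*(M(7) + 30) = 13*(12*7 + 30) = 13*(84 + 30) = 13*114 = 1482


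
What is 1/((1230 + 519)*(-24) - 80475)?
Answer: -1/122451 ≈ -8.1665e-6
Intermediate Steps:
1/((1230 + 519)*(-24) - 80475) = 1/(1749*(-24) - 80475) = 1/(-41976 - 80475) = 1/(-122451) = -1/122451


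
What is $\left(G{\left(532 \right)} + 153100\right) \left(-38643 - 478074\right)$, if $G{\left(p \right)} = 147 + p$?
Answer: $-79460223543$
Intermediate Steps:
$\left(G{\left(532 \right)} + 153100\right) \left(-38643 - 478074\right) = \left(\left(147 + 532\right) + 153100\right) \left(-38643 - 478074\right) = \left(679 + 153100\right) \left(-516717\right) = 153779 \left(-516717\right) = -79460223543$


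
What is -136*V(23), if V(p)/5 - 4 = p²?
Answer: -362440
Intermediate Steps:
V(p) = 20 + 5*p²
-136*V(23) = -136*(20 + 5*23²) = -136*(20 + 5*529) = -136*(20 + 2645) = -136*2665 = -362440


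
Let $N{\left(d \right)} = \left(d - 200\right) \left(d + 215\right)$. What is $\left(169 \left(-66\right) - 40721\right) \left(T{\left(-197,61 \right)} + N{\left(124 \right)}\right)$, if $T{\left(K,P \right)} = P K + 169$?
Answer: $1951122500$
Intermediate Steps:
$T{\left(K,P \right)} = 169 + K P$ ($T{\left(K,P \right)} = K P + 169 = 169 + K P$)
$N{\left(d \right)} = \left(-200 + d\right) \left(215 + d\right)$
$\left(169 \left(-66\right) - 40721\right) \left(T{\left(-197,61 \right)} + N{\left(124 \right)}\right) = \left(169 \left(-66\right) - 40721\right) \left(\left(169 - 12017\right) + \left(-43000 + 124^{2} + 15 \cdot 124\right)\right) = \left(-11154 - 40721\right) \left(\left(169 - 12017\right) + \left(-43000 + 15376 + 1860\right)\right) = - 51875 \left(-11848 - 25764\right) = \left(-51875\right) \left(-37612\right) = 1951122500$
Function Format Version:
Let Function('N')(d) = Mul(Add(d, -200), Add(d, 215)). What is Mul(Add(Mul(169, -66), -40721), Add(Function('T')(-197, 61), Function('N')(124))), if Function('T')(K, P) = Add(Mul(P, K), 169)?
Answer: 1951122500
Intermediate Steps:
Function('T')(K, P) = Add(169, Mul(K, P)) (Function('T')(K, P) = Add(Mul(K, P), 169) = Add(169, Mul(K, P)))
Function('N')(d) = Mul(Add(-200, d), Add(215, d))
Mul(Add(Mul(169, -66), -40721), Add(Function('T')(-197, 61), Function('N')(124))) = Mul(Add(Mul(169, -66), -40721), Add(Add(169, Mul(-197, 61)), Add(-43000, Pow(124, 2), Mul(15, 124)))) = Mul(Add(-11154, -40721), Add(Add(169, -12017), Add(-43000, 15376, 1860))) = Mul(-51875, Add(-11848, -25764)) = Mul(-51875, -37612) = 1951122500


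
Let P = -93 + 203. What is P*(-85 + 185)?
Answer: 11000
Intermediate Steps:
P = 110
P*(-85 + 185) = 110*(-85 + 185) = 110*100 = 11000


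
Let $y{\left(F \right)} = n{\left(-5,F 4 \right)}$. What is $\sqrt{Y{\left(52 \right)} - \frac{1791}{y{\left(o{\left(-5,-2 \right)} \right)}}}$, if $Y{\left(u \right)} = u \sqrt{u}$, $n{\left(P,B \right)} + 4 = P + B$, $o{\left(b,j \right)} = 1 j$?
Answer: $\frac{\sqrt{30447 + 30056 \sqrt{13}}}{17} \approx 21.916$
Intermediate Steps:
$o{\left(b,j \right)} = j$
$n{\left(P,B \right)} = -4 + B + P$ ($n{\left(P,B \right)} = -4 + \left(P + B\right) = -4 + \left(B + P\right) = -4 + B + P$)
$y{\left(F \right)} = -9 + 4 F$ ($y{\left(F \right)} = -4 + F 4 - 5 = -4 + 4 F - 5 = -9 + 4 F$)
$Y{\left(u \right)} = u^{\frac{3}{2}}$
$\sqrt{Y{\left(52 \right)} - \frac{1791}{y{\left(o{\left(-5,-2 \right)} \right)}}} = \sqrt{52^{\frac{3}{2}} - \frac{1791}{-9 + 4 \left(-2\right)}} = \sqrt{104 \sqrt{13} - \frac{1791}{-9 - 8}} = \sqrt{104 \sqrt{13} - \frac{1791}{-17}} = \sqrt{104 \sqrt{13} - - \frac{1791}{17}} = \sqrt{104 \sqrt{13} + \frac{1791}{17}} = \sqrt{\frac{1791}{17} + 104 \sqrt{13}}$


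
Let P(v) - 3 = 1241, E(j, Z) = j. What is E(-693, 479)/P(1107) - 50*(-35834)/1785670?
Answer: 99140549/222137348 ≈ 0.44630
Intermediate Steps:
P(v) = 1244 (P(v) = 3 + 1241 = 1244)
E(-693, 479)/P(1107) - 50*(-35834)/1785670 = -693/1244 - 50*(-35834)/1785670 = -693*1/1244 + 1791700*(1/1785670) = -693/1244 + 179170/178567 = 99140549/222137348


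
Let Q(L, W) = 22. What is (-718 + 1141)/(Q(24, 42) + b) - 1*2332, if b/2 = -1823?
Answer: -2817197/1208 ≈ -2332.1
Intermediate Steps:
b = -3646 (b = 2*(-1823) = -3646)
(-718 + 1141)/(Q(24, 42) + b) - 1*2332 = (-718 + 1141)/(22 - 3646) - 1*2332 = 423/(-3624) - 2332 = 423*(-1/3624) - 2332 = -141/1208 - 2332 = -2817197/1208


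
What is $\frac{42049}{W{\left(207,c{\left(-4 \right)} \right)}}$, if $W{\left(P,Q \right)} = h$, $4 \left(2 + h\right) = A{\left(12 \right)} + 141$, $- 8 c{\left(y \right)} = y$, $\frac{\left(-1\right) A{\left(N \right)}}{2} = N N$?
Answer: $- \frac{168196}{155} \approx -1085.1$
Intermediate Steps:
$A{\left(N \right)} = - 2 N^{2}$ ($A{\left(N \right)} = - 2 N N = - 2 N^{2}$)
$c{\left(y \right)} = - \frac{y}{8}$
$h = - \frac{155}{4}$ ($h = -2 + \frac{- 2 \cdot 12^{2} + 141}{4} = -2 + \frac{\left(-2\right) 144 + 141}{4} = -2 + \frac{-288 + 141}{4} = -2 + \frac{1}{4} \left(-147\right) = -2 - \frac{147}{4} = - \frac{155}{4} \approx -38.75$)
$W{\left(P,Q \right)} = - \frac{155}{4}$
$\frac{42049}{W{\left(207,c{\left(-4 \right)} \right)}} = \frac{42049}{- \frac{155}{4}} = 42049 \left(- \frac{4}{155}\right) = - \frac{168196}{155}$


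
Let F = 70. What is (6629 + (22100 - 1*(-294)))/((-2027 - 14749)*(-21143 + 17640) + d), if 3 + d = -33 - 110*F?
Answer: 29023/58758592 ≈ 0.00049394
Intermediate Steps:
d = -7736 (d = -3 + (-33 - 110*70) = -3 + (-33 - 7700) = -3 - 7733 = -7736)
(6629 + (22100 - 1*(-294)))/((-2027 - 14749)*(-21143 + 17640) + d) = (6629 + (22100 - 1*(-294)))/((-2027 - 14749)*(-21143 + 17640) - 7736) = (6629 + (22100 + 294))/(-16776*(-3503) - 7736) = (6629 + 22394)/(58766328 - 7736) = 29023/58758592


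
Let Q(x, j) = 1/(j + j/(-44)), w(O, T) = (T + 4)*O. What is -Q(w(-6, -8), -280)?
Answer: 11/3010 ≈ 0.0036545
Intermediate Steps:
w(O, T) = O*(4 + T) (w(O, T) = (4 + T)*O = O*(4 + T))
Q(x, j) = 44/(43*j) (Q(x, j) = 1/(j + j*(-1/44)) = 1/(j - j/44) = 1/(43*j/44) = 44/(43*j))
-Q(w(-6, -8), -280) = -44/(43*(-280)) = -44*(-1)/(43*280) = -1*(-11/3010) = 11/3010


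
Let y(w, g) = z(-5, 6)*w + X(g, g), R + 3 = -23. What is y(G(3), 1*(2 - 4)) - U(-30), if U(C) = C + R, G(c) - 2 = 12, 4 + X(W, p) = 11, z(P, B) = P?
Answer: -7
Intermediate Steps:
R = -26 (R = -3 - 23 = -26)
X(W, p) = 7 (X(W, p) = -4 + 11 = 7)
G(c) = 14 (G(c) = 2 + 12 = 14)
U(C) = -26 + C (U(C) = C - 26 = -26 + C)
y(w, g) = 7 - 5*w (y(w, g) = -5*w + 7 = 7 - 5*w)
y(G(3), 1*(2 - 4)) - U(-30) = (7 - 5*14) - (-26 - 30) = (7 - 70) - 1*(-56) = -63 + 56 = -7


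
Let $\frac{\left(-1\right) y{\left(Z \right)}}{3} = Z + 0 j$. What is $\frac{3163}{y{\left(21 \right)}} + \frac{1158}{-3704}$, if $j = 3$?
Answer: $- \frac{5894353}{116676} \approx -50.519$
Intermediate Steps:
$y{\left(Z \right)} = - 3 Z$ ($y{\left(Z \right)} = - 3 \left(Z + 0 \cdot 3\right) = - 3 \left(Z + 0\right) = - 3 Z$)
$\frac{3163}{y{\left(21 \right)}} + \frac{1158}{-3704} = \frac{3163}{\left(-3\right) 21} + \frac{1158}{-3704} = \frac{3163}{-63} + 1158 \left(- \frac{1}{3704}\right) = 3163 \left(- \frac{1}{63}\right) - \frac{579}{1852} = - \frac{3163}{63} - \frac{579}{1852} = - \frac{5894353}{116676}$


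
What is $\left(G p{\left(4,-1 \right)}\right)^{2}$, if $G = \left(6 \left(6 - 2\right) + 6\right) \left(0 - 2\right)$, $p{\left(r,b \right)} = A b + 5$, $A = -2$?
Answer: $176400$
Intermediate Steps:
$p{\left(r,b \right)} = 5 - 2 b$ ($p{\left(r,b \right)} = - 2 b + 5 = 5 - 2 b$)
$G = -60$ ($G = \left(6 \cdot 4 + 6\right) \left(-2\right) = \left(24 + 6\right) \left(-2\right) = 30 \left(-2\right) = -60$)
$\left(G p{\left(4,-1 \right)}\right)^{2} = \left(- 60 \left(5 - -2\right)\right)^{2} = \left(- 60 \left(5 + 2\right)\right)^{2} = \left(\left(-60\right) 7\right)^{2} = \left(-420\right)^{2} = 176400$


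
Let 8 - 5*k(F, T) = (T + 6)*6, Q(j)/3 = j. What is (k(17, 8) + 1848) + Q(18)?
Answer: 9434/5 ≈ 1886.8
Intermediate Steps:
Q(j) = 3*j
k(F, T) = -28/5 - 6*T/5 (k(F, T) = 8/5 - (T + 6)*6/5 = 8/5 - (6 + T)*6/5 = 8/5 - (36 + 6*T)/5 = 8/5 + (-36/5 - 6*T/5) = -28/5 - 6*T/5)
(k(17, 8) + 1848) + Q(18) = ((-28/5 - 6/5*8) + 1848) + 3*18 = ((-28/5 - 48/5) + 1848) + 54 = (-76/5 + 1848) + 54 = 9164/5 + 54 = 9434/5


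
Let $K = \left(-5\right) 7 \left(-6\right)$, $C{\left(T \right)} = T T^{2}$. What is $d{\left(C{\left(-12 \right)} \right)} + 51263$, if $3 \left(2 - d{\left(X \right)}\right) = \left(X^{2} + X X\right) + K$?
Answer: $-1939461$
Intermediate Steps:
$C{\left(T \right)} = T^{3}$
$K = 210$ ($K = \left(-35\right) \left(-6\right) = 210$)
$d{\left(X \right)} = -68 - \frac{2 X^{2}}{3}$ ($d{\left(X \right)} = 2 - \frac{\left(X^{2} + X X\right) + 210}{3} = 2 - \frac{\left(X^{2} + X^{2}\right) + 210}{3} = 2 - \frac{2 X^{2} + 210}{3} = 2 - \frac{210 + 2 X^{2}}{3} = 2 - \left(70 + \frac{2 X^{2}}{3}\right) = -68 - \frac{2 X^{2}}{3}$)
$d{\left(C{\left(-12 \right)} \right)} + 51263 = \left(-68 - \frac{2 \left(\left(-12\right)^{3}\right)^{2}}{3}\right) + 51263 = \left(-68 - \frac{2 \left(-1728\right)^{2}}{3}\right) + 51263 = \left(-68 - 1990656\right) + 51263 = -1990724 + 51263 = -1939461$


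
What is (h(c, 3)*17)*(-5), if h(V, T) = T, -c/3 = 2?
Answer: -255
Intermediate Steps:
c = -6 (c = -3*2 = -6)
(h(c, 3)*17)*(-5) = (3*17)*(-5) = 51*(-5) = -255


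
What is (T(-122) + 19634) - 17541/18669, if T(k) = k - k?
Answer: 122176535/6223 ≈ 19633.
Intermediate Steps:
T(k) = 0
(T(-122) + 19634) - 17541/18669 = (0 + 19634) - 17541/18669 = 19634 - 17541*1/18669 = 19634 - 5847/6223 = 122176535/6223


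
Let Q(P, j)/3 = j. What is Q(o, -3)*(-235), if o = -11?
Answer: 2115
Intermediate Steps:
Q(P, j) = 3*j
Q(o, -3)*(-235) = (3*(-3))*(-235) = -9*(-235) = 2115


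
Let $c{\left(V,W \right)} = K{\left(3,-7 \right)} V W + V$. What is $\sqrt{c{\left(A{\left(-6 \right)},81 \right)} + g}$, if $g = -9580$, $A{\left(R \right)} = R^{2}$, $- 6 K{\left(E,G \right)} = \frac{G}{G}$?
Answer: $i \sqrt{10030} \approx 100.15 i$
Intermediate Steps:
$K{\left(E,G \right)} = - \frac{1}{6}$ ($K{\left(E,G \right)} = - \frac{G \frac{1}{G}}{6} = \left(- \frac{1}{6}\right) 1 = - \frac{1}{6}$)
$c{\left(V,W \right)} = V - \frac{V W}{6}$ ($c{\left(V,W \right)} = - \frac{V}{6} W + V = - \frac{V W}{6} + V = V - \frac{V W}{6}$)
$\sqrt{c{\left(A{\left(-6 \right)},81 \right)} + g} = \sqrt{\frac{\left(-6\right)^{2} \left(6 - 81\right)}{6} - 9580} = \sqrt{\frac{1}{6} \cdot 36 \left(6 - 81\right) - 9580} = \sqrt{\frac{1}{6} \cdot 36 \left(-75\right) - 9580} = \sqrt{-450 - 9580} = \sqrt{-10030} = i \sqrt{10030}$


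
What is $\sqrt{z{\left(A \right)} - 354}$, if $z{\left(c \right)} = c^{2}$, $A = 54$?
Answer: $\sqrt{2562} \approx 50.616$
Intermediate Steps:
$\sqrt{z{\left(A \right)} - 354} = \sqrt{54^{2} - 354} = \sqrt{2916 - 354} = \sqrt{2562}$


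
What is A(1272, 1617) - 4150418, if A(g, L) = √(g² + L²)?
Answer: -4150418 + 3*√470297 ≈ -4.1484e+6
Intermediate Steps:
A(g, L) = √(L² + g²)
A(1272, 1617) - 4150418 = √(1617² + 1272²) - 4150418 = √(2614689 + 1617984) - 4150418 = √4232673 - 4150418 = 3*√470297 - 4150418 = -4150418 + 3*√470297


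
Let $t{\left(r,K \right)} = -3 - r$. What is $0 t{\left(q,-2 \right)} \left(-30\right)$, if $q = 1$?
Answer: $0$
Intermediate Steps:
$0 t{\left(q,-2 \right)} \left(-30\right) = 0 \left(-3 - 1\right) \left(-30\right) = 0 \left(-4\right) \left(-30\right) = 0 \left(-30\right) = 0$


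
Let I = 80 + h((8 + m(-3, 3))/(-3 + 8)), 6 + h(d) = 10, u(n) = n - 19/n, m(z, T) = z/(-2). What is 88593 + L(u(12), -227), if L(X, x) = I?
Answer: 88677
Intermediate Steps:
m(z, T) = -z/2 (m(z, T) = z*(-½) = -z/2)
h(d) = 4 (h(d) = -6 + 10 = 4)
I = 84 (I = 80 + 4 = 84)
L(X, x) = 84
88593 + L(u(12), -227) = 88593 + 84 = 88677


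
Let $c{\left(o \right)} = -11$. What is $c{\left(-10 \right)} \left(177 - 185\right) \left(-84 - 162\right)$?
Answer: $-21648$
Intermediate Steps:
$c{\left(-10 \right)} \left(177 - 185\right) \left(-84 - 162\right) = - 11 \left(177 - 185\right) \left(-84 - 162\right) = - 11 \left(\left(-8\right) \left(-246\right)\right) = \left(-11\right) 1968 = -21648$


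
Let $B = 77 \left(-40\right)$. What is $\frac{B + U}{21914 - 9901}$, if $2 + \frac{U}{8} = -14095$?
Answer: $- \frac{115856}{12013} \approx -9.6442$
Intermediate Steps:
$U = -112776$ ($U = -16 + 8 \left(-14095\right) = -16 - 112760 = -112776$)
$B = -3080$
$\frac{B + U}{21914 - 9901} = \frac{-3080 - 112776}{21914 - 9901} = - \frac{115856}{12013}$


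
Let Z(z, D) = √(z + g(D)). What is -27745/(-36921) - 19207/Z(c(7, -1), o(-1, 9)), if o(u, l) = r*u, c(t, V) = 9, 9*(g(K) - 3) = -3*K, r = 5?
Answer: 895/1191 - 19207*√123/41 ≈ -5194.8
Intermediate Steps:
g(K) = 3 - K/3 (g(K) = 3 + (-3*K)/9 = 3 - K/3)
o(u, l) = 5*u
Z(z, D) = √(3 + z - D/3) (Z(z, D) = √(z + (3 - D/3)) = √(3 + z - D/3))
-27745/(-36921) - 19207/Z(c(7, -1), o(-1, 9)) = -27745/(-36921) - 19207*3/√(27 - 15*(-1) + 9*9) = -27745*(-1/36921) - 19207*3/√(27 - 3*(-5) + 81) = 895/1191 - 19207*3/√(27 + 15 + 81) = 895/1191 - 19207*√123/41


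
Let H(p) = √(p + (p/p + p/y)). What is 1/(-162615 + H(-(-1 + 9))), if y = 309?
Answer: -50248035/8171084213696 - I*√670839/8171084213696 ≈ -6.1495e-6 - 1.0024e-10*I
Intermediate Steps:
H(p) = √(1 + 310*p/309) (H(p) = √(p + (p/p + p/309)) = √(p + (1 + p*(1/309))) = √(p + (1 + p/309)) = √(1 + 310*p/309))
1/(-162615 + H(-(-1 + 9))) = 1/(-162615 + √(95481 + 95790*(-(-1 + 9)))/309) = 1/(-162615 + √(95481 + 95790*(-1*8))/309) = 1/(-162615 + √(95481 + 95790*(-8))/309) = 1/(-162615 + √(95481 - 766320)/309) = 1/(-162615 + √(-670839)/309) = 1/(-162615 + (I*√670839)/309) = 1/(-162615 + I*√670839/309)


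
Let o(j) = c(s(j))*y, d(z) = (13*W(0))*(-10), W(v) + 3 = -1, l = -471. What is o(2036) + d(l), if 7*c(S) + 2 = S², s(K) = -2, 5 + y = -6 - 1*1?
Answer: 3616/7 ≈ 516.57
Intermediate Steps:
y = -12 (y = -5 + (-6 - 1*1) = -5 + (-6 - 1) = -5 - 7 = -12)
W(v) = -4 (W(v) = -3 - 1 = -4)
d(z) = 520 (d(z) = (13*(-4))*(-10) = -52*(-10) = 520)
c(S) = -2/7 + S²/7
o(j) = -24/7 (o(j) = (-2/7 + (⅐)*(-2)²)*(-12) = (-2/7 + (⅐)*4)*(-12) = (-2/7 + 4/7)*(-12) = (2/7)*(-12) = -24/7)
o(2036) + d(l) = -24/7 + 520 = 3616/7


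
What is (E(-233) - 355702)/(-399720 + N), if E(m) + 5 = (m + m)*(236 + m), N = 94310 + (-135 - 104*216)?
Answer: 357105/328009 ≈ 1.0887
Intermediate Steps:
N = 71711 (N = 94310 + (-135 - 22464) = 94310 - 22599 = 71711)
E(m) = -5 + 2*m*(236 + m) (E(m) = -5 + (m + m)*(236 + m) = -5 + (2*m)*(236 + m) = -5 + 2*m*(236 + m))
(E(-233) - 355702)/(-399720 + N) = ((-5 + 2*(-233)² + 472*(-233)) - 355702)/(-399720 + 71711) = ((-5 + 2*54289 - 109976) - 355702)/(-328009) = ((-5 + 108578 - 109976) - 355702)*(-1/328009) = (-1403 - 355702)*(-1/328009) = -357105*(-1/328009) = 357105/328009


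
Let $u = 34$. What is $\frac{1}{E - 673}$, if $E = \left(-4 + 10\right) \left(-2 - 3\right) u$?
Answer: $- \frac{1}{1693} \approx -0.00059067$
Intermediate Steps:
$E = -1020$ ($E = \left(-4 + 10\right) \left(-2 - 3\right) 34 = 6 \left(-5\right) 34 = \left(-30\right) 34 = -1020$)
$\frac{1}{E - 673} = \frac{1}{-1020 - 673} = \frac{1}{-1693} = - \frac{1}{1693}$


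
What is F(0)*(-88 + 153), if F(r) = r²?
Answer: 0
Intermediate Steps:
F(0)*(-88 + 153) = 0²*(-88 + 153) = 0*65 = 0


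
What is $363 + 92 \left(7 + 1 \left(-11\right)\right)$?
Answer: $-5$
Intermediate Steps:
$363 + 92 \left(7 + 1 \left(-11\right)\right) = 363 + 92 \left(7 - 11\right) = 363 + 92 \left(-4\right) = 363 - 368 = -5$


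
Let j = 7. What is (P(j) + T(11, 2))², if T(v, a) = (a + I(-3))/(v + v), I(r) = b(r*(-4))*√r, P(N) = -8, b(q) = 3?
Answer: 30249/484 - 261*I*√3/121 ≈ 62.498 - 3.7361*I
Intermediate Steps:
I(r) = 3*√r
T(v, a) = (a + 3*I*√3)/(2*v) (T(v, a) = (a + 3*√(-3))/(v + v) = (a + 3*(I*√3))/((2*v)) = (a + 3*I*√3)*(1/(2*v)) = (a + 3*I*√3)/(2*v))
(P(j) + T(11, 2))² = (-8 + (½)*(2 + 3*I*√3)/11)² = (-8 + (½)*(1/11)*(2 + 3*I*√3))² = (-8 + (1/11 + 3*I*√3/22))² = (-87/11 + 3*I*√3/22)²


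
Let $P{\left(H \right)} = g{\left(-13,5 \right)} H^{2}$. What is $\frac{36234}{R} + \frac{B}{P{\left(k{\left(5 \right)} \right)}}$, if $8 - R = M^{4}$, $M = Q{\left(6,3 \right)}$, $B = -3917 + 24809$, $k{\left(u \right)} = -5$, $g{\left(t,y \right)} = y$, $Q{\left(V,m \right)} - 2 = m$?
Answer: $\frac{8361114}{77125} \approx 108.41$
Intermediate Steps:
$Q{\left(V,m \right)} = 2 + m$
$B = 20892$
$P{\left(H \right)} = 5 H^{2}$
$M = 5$ ($M = 2 + 3 = 5$)
$R = -617$ ($R = 8 - 5^{4} = 8 - 625 = -617$)
$\frac{36234}{R} + \frac{B}{P{\left(k{\left(5 \right)} \right)}} = \frac{36234}{-617} + \frac{20892}{5 \left(-5\right)^{2}} = 36234 \left(- \frac{1}{617}\right) + \frac{20892}{5 \cdot 25} = - \frac{36234}{617} + \frac{20892}{125} = \frac{8361114}{77125}$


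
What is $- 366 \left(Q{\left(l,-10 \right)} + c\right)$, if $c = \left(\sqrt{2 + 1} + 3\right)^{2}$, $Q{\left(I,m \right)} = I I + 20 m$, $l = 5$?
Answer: $59658 - 2196 \sqrt{3} \approx 55854.0$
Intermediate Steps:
$Q{\left(I,m \right)} = I^{2} + 20 m$
$c = \left(3 + \sqrt{3}\right)^{2}$ ($c = \left(\sqrt{3} + 3\right)^{2} = \left(3 + \sqrt{3}\right)^{2} \approx 22.392$)
$- 366 \left(Q{\left(l,-10 \right)} + c\right) = - 366 \left(\left(5^{2} + 20 \left(-10\right)\right) + \left(3 + \sqrt{3}\right)^{2}\right) = - 366 \left(\left(25 - 200\right) + \left(3 + \sqrt{3}\right)^{2}\right) = - 366 \left(-175 + \left(3 + \sqrt{3}\right)^{2}\right) = 64050 - 366 \left(3 + \sqrt{3}\right)^{2}$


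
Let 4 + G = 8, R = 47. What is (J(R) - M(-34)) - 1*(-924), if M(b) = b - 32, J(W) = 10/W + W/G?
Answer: 188369/188 ≈ 1002.0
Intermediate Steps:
G = 4 (G = -4 + 8 = 4)
J(W) = 10/W + W/4
M(b) = -32 + b
(J(R) - M(-34)) - 1*(-924) = ((10/47 + (¼)*47) - (-32 - 34)) - 1*(-924) = ((10*(1/47) + 47/4) - 1*(-66)) + 924 = ((10/47 + 47/4) + 66) + 924 = (2249/188 + 66) + 924 = 14657/188 + 924 = 188369/188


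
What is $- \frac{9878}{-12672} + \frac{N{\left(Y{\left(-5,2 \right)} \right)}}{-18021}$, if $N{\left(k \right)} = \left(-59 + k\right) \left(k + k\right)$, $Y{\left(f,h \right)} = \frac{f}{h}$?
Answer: $\frac{2638103}{3460032} \approx 0.76245$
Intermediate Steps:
$N{\left(k \right)} = 2 k \left(-59 + k\right)$ ($N{\left(k \right)} = \left(-59 + k\right) 2 k = 2 k \left(-59 + k\right)$)
$- \frac{9878}{-12672} + \frac{N{\left(Y{\left(-5,2 \right)} \right)}}{-18021} = - \frac{9878}{-12672} + \frac{2 \left(- \frac{5}{2}\right) \left(-59 - \frac{5}{2}\right)}{-18021} = \left(-9878\right) \left(- \frac{1}{12672}\right) + 2 \left(\left(-5\right) \frac{1}{2}\right) \left(-59 - \frac{5}{2}\right) \left(- \frac{1}{18021}\right) = \frac{449}{576} + 2 \left(- \frac{5}{2}\right) \left(-59 - \frac{5}{2}\right) \left(- \frac{1}{18021}\right) = \frac{449}{576} + 2 \left(- \frac{5}{2}\right) \left(- \frac{123}{2}\right) \left(- \frac{1}{18021}\right) = \frac{449}{576} + \frac{615}{2} \left(- \frac{1}{18021}\right) = \frac{449}{576} - \frac{205}{12014} = \frac{2638103}{3460032}$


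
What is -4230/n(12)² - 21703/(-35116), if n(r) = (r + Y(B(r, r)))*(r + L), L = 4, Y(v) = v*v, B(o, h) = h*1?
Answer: 1875854119/3038517248 ≈ 0.61736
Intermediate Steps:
B(o, h) = h
Y(v) = v²
n(r) = (4 + r)*(r + r²) (n(r) = (r + r²)*(r + 4) = (r + r²)*(4 + r) = (4 + r)*(r + r²))
-4230/n(12)² - 21703/(-35116) = -4230*1/(144*(4 + 12² + 5*12)²) - 21703/(-35116) = -4230*1/(144*(4 + 144 + 60)²) - 21703*(-1/35116) = -4230/((12*208)²) + 21703/35116 = -4230/(2496²) + 21703/35116 = -4230/6230016 + 21703/35116 = -4230*1/6230016 + 21703/35116 = -235/346112 + 21703/35116 = 1875854119/3038517248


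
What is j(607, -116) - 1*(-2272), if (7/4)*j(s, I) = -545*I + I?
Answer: 268320/7 ≈ 38331.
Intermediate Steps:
j(s, I) = -2176*I/7 (j(s, I) = 4*(-545*I + I)/7 = 4*(-544*I)/7 = -2176*I/7)
j(607, -116) - 1*(-2272) = -2176/7*(-116) - 1*(-2272) = 252416/7 + 2272 = 268320/7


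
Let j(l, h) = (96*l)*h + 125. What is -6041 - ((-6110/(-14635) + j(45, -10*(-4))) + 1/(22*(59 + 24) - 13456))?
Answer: -6092197604593/34041010 ≈ -1.7897e+5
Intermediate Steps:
j(l, h) = 125 + 96*h*l (j(l, h) = 96*h*l + 125 = 125 + 96*h*l)
-6041 - ((-6110/(-14635) + j(45, -10*(-4))) + 1/(22*(59 + 24) - 13456)) = -6041 - ((-6110/(-14635) + (125 + 96*(-10*(-4))*45)) + 1/(22*(59 + 24) - 13456)) = -6041 - ((-6110*(-1/14635) + (125 + 96*40*45)) + 1/(22*83 - 13456)) = -6041 - ((1222/2927 + (125 + 172800)) + 1/(1826 - 13456)) = -6041 - ((1222/2927 + 172925) + 1/(-11630)) = -6041 - (506152697/2927 - 1/11630) = -6041 - 1*5886555863183/34041010 = -6041 - 5886555863183/34041010 = -6092197604593/34041010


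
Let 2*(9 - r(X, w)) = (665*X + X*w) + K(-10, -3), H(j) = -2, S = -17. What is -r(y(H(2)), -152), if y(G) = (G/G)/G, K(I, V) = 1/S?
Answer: -9335/68 ≈ -137.28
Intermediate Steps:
K(I, V) = -1/17 (K(I, V) = 1/(-17) = -1/17)
y(G) = 1/G
r(X, w) = 307/34 - 665*X/2 - X*w/2 (r(X, w) = 9 - ((665*X + X*w) - 1/17)/2 = 9 - (-1/17 + 665*X + X*w)/2 = 9 + (1/34 - 665*X/2 - X*w/2) = 307/34 - 665*X/2 - X*w/2)
-r(y(H(2)), -152) = -(307/34 - 665/2/(-2) - ½*(-152)/(-2)) = -(307/34 - 665/2*(-½) - ½*(-½)*(-152)) = -(307/34 + 665/4 - 38) = -1*9335/68 = -9335/68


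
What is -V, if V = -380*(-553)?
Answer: -210140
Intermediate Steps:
V = 210140
-V = -1*210140 = -210140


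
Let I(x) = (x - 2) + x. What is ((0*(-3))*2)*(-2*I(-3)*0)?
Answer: 0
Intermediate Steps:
I(x) = -2 + 2*x (I(x) = (-2 + x) + x = -2 + 2*x)
((0*(-3))*2)*(-2*I(-3)*0) = ((0*(-3))*2)*(-2*(-2 + 2*(-3))*0) = (0*2)*(-2*(-2 - 6)*0) = 0*(-2*(-8)*0) = 0*(16*0) = 0*0 = 0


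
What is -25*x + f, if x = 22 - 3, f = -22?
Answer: -497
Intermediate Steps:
x = 19
-25*x + f = -25*19 - 22 = -475 - 22 = -497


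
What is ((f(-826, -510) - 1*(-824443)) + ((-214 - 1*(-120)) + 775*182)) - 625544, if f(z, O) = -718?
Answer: 339137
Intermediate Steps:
((f(-826, -510) - 1*(-824443)) + ((-214 - 1*(-120)) + 775*182)) - 625544 = ((-718 - 1*(-824443)) + ((-214 - 1*(-120)) + 775*182)) - 625544 = ((-718 + 824443) + ((-214 + 120) + 141050)) - 625544 = (823725 + (-94 + 141050)) - 625544 = (823725 + 140956) - 625544 = 964681 - 625544 = 339137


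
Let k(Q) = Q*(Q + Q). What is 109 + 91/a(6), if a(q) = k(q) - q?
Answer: 7285/66 ≈ 110.38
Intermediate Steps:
k(Q) = 2*Q**2 (k(Q) = Q*(2*Q) = 2*Q**2)
a(q) = -q + 2*q**2 (a(q) = 2*q**2 - q = -q + 2*q**2)
109 + 91/a(6) = 109 + 91/((6*(-1 + 2*6))) = 109 + 91/((6*(-1 + 12))) = 109 + 91/((6*11)) = 109 + 91/66 = 7285/66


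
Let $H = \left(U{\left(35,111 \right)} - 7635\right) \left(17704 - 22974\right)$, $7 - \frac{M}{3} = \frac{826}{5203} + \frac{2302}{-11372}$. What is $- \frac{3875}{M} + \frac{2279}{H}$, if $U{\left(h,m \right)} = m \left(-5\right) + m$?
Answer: $- \frac{1626968819839797883}{8872133262049590} \approx -183.38$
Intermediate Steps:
$U{\left(h,m \right)} = - 4 m$ ($U{\left(h,m \right)} = - 5 m + m = - 4 m$)
$M = \frac{625145469}{29584258}$ ($M = 21 - 3 \left(\frac{826}{5203} + \frac{2302}{-11372}\right) = 21 - 3 \left(826 \cdot \frac{1}{5203} + 2302 \left(- \frac{1}{11372}\right)\right) = 21 - 3 \left(\frac{826}{5203} - \frac{1151}{5686}\right) = 21 - - \frac{3876051}{29584258} = 21 + \frac{3876051}{29584258} = \frac{625145469}{29584258} \approx 21.131$)
$H = 42576330$ ($H = \left(\left(-4\right) 111 - 7635\right) \left(17704 - 22974\right) = \left(-444 - 7635\right) \left(-5270\right) = \left(-8079\right) \left(-5270\right) = 42576330$)
$- \frac{3875}{M} + \frac{2279}{H} = - \frac{3875}{\frac{625145469}{29584258}} + \frac{2279}{42576330} = \left(-3875\right) \frac{29584258}{625145469} + 2279 \cdot \frac{1}{42576330} = - \frac{114638999750}{625145469} + \frac{2279}{42576330} = - \frac{1626968819839797883}{8872133262049590}$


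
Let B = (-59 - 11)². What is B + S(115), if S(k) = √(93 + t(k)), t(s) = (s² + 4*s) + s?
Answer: 4900 + √13893 ≈ 5017.9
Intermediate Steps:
t(s) = s² + 5*s
S(k) = √(93 + k*(5 + k))
B = 4900 (B = (-70)² = 4900)
B + S(115) = 4900 + √(93 + 115*(5 + 115)) = 4900 + √(93 + 115*120) = 4900 + √(93 + 13800) = 4900 + √13893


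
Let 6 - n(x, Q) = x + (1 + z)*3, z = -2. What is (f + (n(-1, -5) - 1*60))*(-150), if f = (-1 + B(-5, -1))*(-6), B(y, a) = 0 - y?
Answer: 11100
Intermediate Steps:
B(y, a) = -y
f = -24 (f = (-1 - 1*(-5))*(-6) = (-1 + 5)*(-6) = 4*(-6) = -24)
n(x, Q) = 9 - x (n(x, Q) = 6 - (x + (1 - 2)*3) = 6 - (x - 1*3) = 6 - (x - 3) = 6 - (-3 + x) = 6 + (3 - x) = 9 - x)
(f + (n(-1, -5) - 1*60))*(-150) = (-24 + ((9 - 1*(-1)) - 1*60))*(-150) = (-24 + ((9 + 1) - 60))*(-150) = (-24 + (10 - 60))*(-150) = (-24 - 50)*(-150) = -74*(-150) = 11100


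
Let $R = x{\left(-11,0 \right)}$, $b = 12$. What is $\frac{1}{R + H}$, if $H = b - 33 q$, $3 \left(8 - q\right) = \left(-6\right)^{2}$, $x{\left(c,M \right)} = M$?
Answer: $\frac{1}{144} \approx 0.0069444$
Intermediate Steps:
$q = -4$ ($q = 8 - \frac{\left(-6\right)^{2}}{3} = 8 - 12 = -4$)
$R = 0$
$H = 144$ ($H = 12 - -132 = 12 + 132 = 144$)
$\frac{1}{R + H} = \frac{1}{0 + 144} = \frac{1}{144}$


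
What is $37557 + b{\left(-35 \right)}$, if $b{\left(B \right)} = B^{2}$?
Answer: $38782$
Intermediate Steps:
$37557 + b{\left(-35 \right)} = 37557 + \left(-35\right)^{2} = 37557 + 1225 = 38782$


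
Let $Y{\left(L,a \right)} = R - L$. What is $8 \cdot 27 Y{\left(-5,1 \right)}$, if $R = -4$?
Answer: $216$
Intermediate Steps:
$Y{\left(L,a \right)} = -4 - L$
$8 \cdot 27 Y{\left(-5,1 \right)} = 8 \cdot 27 \left(-4 - -5\right) = 216 \left(-4 + 5\right) = 216 \cdot 1 = 216$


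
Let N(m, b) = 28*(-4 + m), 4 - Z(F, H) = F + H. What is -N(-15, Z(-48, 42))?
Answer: 532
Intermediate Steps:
Z(F, H) = 4 - F - H (Z(F, H) = 4 - (F + H) = 4 + (-F - H) = 4 - F - H)
N(m, b) = -112 + 28*m
-N(-15, Z(-48, 42)) = -(-112 + 28*(-15)) = -(-112 - 420) = -1*(-532) = 532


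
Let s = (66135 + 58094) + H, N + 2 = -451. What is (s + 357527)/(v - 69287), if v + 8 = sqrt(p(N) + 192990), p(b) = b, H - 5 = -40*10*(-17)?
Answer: -33854834495/4801604488 - 4397049*sqrt(2377)/4801604488 ≈ -7.0954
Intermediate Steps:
H = 6805 (H = 5 - 40*10*(-17) = 5 - 400*(-17) = 5 + 6800 = 6805)
N = -453 (N = -2 - 451 = -453)
v = -8 + 9*sqrt(2377) (v = -8 + sqrt(-453 + 192990) = -8 + sqrt(192537) = -8 + 9*sqrt(2377) ≈ 430.79)
s = 131034 (s = (66135 + 58094) + 6805 = 124229 + 6805 = 131034)
(s + 357527)/(v - 69287) = (131034 + 357527)/((-8 + 9*sqrt(2377)) - 69287) = 488561/(-69295 + 9*sqrt(2377))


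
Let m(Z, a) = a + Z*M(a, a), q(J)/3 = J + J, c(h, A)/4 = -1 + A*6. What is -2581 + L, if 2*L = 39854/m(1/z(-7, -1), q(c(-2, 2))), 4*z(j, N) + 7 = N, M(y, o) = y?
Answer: -320765/132 ≈ -2430.0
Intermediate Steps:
z(j, N) = -7/4 + N/4
c(h, A) = -4 + 24*A (c(h, A) = 4*(-1 + A*6) = 4*(-1 + 6*A) = -4 + 24*A)
q(J) = 6*J (q(J) = 3*(J + J) = 3*(2*J) = 6*J)
m(Z, a) = a + Z*a
L = 19927/132 (L = (39854/(((6*(-4 + 24*2))*(1 + 1/(-7/4 + (1/4)*(-1))))))/2 = (39854/(((6*(-4 + 48))*(1 + 1/(-7/4 - 1/4)))))/2 = (39854/(((6*44)*(1 + 1/(-2)))))/2 = (39854/((264*(1 - 1/2))))/2 = (39854/((264*(1/2))))/2 = (39854/132)/2 = (39854*(1/132))/2 = (1/2)*(19927/66) = 19927/132 ≈ 150.96)
-2581 + L = -2581 + 19927/132 = -320765/132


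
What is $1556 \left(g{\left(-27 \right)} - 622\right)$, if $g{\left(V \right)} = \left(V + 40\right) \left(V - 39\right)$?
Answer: $-2302880$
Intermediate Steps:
$g{\left(V \right)} = \left(-39 + V\right) \left(40 + V\right)$ ($g{\left(V \right)} = \left(40 + V\right) \left(-39 + V\right) = \left(-39 + V\right) \left(40 + V\right)$)
$1556 \left(g{\left(-27 \right)} - 622\right) = 1556 \left(\left(-1560 - 27 + \left(-27\right)^{2}\right) - 622\right) = 1556 \left(\left(-1560 - 27 + 729\right) - 622\right) = 1556 \left(-858 - 622\right) = 1556 \left(-1480\right) = -2302880$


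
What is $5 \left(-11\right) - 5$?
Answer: $-60$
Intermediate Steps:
$5 \left(-11\right) - 5 = -55 - 5 = -60$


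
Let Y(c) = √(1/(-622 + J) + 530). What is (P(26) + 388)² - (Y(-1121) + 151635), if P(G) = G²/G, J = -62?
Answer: 19761 - √6887861/114 ≈ 19738.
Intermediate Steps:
P(G) = G
Y(c) = √6887861/114 (Y(c) = √(1/(-622 - 62) + 530) = √(1/(-684) + 530) = √(-1/684 + 530) = √(362519/684) = √6887861/114)
(P(26) + 388)² - (Y(-1121) + 151635) = (26 + 388)² - (√6887861/114 + 151635) = 414² - (151635 + √6887861/114) = 171396 + (-151635 - √6887861/114) = 19761 - √6887861/114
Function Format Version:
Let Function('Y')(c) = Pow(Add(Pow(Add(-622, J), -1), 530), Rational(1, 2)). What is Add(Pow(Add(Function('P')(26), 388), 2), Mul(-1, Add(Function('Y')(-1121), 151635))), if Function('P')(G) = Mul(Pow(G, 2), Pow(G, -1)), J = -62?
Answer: Add(19761, Mul(Rational(-1, 114), Pow(6887861, Rational(1, 2)))) ≈ 19738.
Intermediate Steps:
Function('P')(G) = G
Function('Y')(c) = Mul(Rational(1, 114), Pow(6887861, Rational(1, 2))) (Function('Y')(c) = Pow(Add(Pow(Add(-622, -62), -1), 530), Rational(1, 2)) = Pow(Add(Pow(-684, -1), 530), Rational(1, 2)) = Pow(Add(Rational(-1, 684), 530), Rational(1, 2)) = Pow(Rational(362519, 684), Rational(1, 2)) = Mul(Rational(1, 114), Pow(6887861, Rational(1, 2))))
Add(Pow(Add(Function('P')(26), 388), 2), Mul(-1, Add(Function('Y')(-1121), 151635))) = Add(Pow(Add(26, 388), 2), Mul(-1, Add(Mul(Rational(1, 114), Pow(6887861, Rational(1, 2))), 151635))) = Add(Pow(414, 2), Mul(-1, Add(151635, Mul(Rational(1, 114), Pow(6887861, Rational(1, 2)))))) = Add(171396, Add(-151635, Mul(Rational(-1, 114), Pow(6887861, Rational(1, 2))))) = Add(19761, Mul(Rational(-1, 114), Pow(6887861, Rational(1, 2))))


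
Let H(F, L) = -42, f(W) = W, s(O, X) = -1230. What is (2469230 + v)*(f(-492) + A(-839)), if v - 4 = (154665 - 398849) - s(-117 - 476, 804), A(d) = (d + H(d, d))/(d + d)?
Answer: -918000992300/839 ≈ -1.0942e+9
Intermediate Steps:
A(d) = (-42 + d)/(2*d) (A(d) = (d - 42)/(d + d) = (-42 + d)/((2*d)) = (-42 + d)*(1/(2*d)) = (-42 + d)/(2*d))
v = -242950 (v = 4 + ((154665 - 398849) - 1*(-1230)) = 4 + (-244184 + 1230) = 4 - 242954 = -242950)
(2469230 + v)*(f(-492) + A(-839)) = (2469230 - 242950)*(-492 + (1/2)*(-42 - 839)/(-839)) = 2226280*(-492 + (1/2)*(-1/839)*(-881)) = 2226280*(-492 + 881/1678) = 2226280*(-824695/1678) = -918000992300/839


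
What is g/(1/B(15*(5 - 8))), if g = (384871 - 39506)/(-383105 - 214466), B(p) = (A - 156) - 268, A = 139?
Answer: 98429025/597571 ≈ 164.72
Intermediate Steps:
B(p) = -285 (B(p) = (139 - 156) - 268 = -17 - 268 = -285)
g = -345365/597571 (g = 345365/(-597571) = 345365*(-1/597571) = -345365/597571 ≈ -0.57795)
g/(1/B(15*(5 - 8))) = -345365/(597571*(1/(-285))) = -345365/(597571*(-1/285)) = -345365/597571*(-285) = 98429025/597571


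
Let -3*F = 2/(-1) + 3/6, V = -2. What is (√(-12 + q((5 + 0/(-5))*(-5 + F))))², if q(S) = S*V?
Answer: 33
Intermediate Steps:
F = ½ (F = -(2/(-1) + 3/6)/3 = -(2*(-1) + 3*(⅙))/3 = -(-2 + ½)/3 = -⅓*(-3/2) = ½ ≈ 0.50000)
q(S) = -2*S (q(S) = S*(-2) = -2*S)
(√(-12 + q((5 + 0/(-5))*(-5 + F))))² = (√(-12 - 2*(5 + 0/(-5))*(-5 + ½)))² = (√(-12 - 2*(5 + 0*(-⅕))*(-9)/2))² = (√(-12 - 2*(5 + 0)*(-9)/2))² = (√(-12 - 10*(-9)/2))² = (√(-12 - 2*(-45/2)))² = (√(-12 + 45))² = (√33)² = 33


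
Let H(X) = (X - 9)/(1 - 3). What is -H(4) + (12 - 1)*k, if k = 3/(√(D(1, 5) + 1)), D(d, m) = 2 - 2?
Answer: 61/2 ≈ 30.500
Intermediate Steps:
D(d, m) = 0
k = 3 (k = 3/(√(0 + 1)) = 3/(√1) = 3/1 = 3*1 = 3)
H(X) = 9/2 - X/2 (H(X) = (-9 + X)/(-2) = (-9 + X)*(-½) = 9/2 - X/2)
-H(4) + (12 - 1)*k = -(9/2 - ½*4) + (12 - 1)*3 = -(9/2 - 2) + 11*3 = -1*5/2 + 33 = -5/2 + 33 = 61/2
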